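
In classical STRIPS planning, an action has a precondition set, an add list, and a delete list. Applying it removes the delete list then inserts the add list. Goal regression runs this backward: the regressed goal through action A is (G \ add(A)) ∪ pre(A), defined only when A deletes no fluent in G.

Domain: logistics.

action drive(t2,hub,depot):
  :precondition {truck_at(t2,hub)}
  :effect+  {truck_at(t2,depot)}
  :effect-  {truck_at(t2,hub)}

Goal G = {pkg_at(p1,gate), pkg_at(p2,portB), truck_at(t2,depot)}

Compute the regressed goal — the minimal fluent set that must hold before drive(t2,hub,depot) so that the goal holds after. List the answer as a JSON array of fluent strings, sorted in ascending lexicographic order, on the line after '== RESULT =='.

Regress:
  G ∩ del = {}  (empty — regression defined)
  G \ add = {pkg_at(p1,gate), pkg_at(p2,portB), truck_at(t2,depot)} \ {truck_at(t2,depot)} = {pkg_at(p1,gate), pkg_at(p2,portB)}
  ∪ pre   = {pkg_at(p1,gate), pkg_at(p2,portB)} ∪ {truck_at(t2,hub)}
          = {pkg_at(p1,gate), pkg_at(p2,portB), truck_at(t2,hub)}

== RESULT ==
["pkg_at(p1,gate)", "pkg_at(p2,portB)", "truck_at(t2,hub)"]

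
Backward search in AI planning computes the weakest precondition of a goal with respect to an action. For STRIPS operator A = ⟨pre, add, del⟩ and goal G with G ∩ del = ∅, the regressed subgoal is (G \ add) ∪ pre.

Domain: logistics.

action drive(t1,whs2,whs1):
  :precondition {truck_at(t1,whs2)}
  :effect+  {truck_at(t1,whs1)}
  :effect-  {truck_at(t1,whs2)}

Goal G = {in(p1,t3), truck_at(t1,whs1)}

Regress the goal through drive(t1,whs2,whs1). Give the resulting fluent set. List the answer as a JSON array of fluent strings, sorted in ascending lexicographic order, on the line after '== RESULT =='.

Regress:
  G ∩ del = {}  (empty — regression defined)
  G \ add = {in(p1,t3), truck_at(t1,whs1)} \ {truck_at(t1,whs1)} = {in(p1,t3)}
  ∪ pre   = {in(p1,t3)} ∪ {truck_at(t1,whs2)}
          = {in(p1,t3), truck_at(t1,whs2)}

== RESULT ==
["in(p1,t3)", "truck_at(t1,whs2)"]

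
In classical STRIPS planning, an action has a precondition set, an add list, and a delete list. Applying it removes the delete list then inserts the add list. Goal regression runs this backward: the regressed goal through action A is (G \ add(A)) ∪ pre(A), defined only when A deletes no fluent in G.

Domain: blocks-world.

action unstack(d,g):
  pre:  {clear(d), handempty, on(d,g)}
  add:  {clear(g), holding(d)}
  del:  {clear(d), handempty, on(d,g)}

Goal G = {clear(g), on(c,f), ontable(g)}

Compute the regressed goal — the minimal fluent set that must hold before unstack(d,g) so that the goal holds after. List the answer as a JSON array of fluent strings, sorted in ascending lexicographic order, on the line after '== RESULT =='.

Compute (G \ add) ∪ pre:
  G ∩ del = {}  (empty — regression defined)
  G \ add = {clear(g), on(c,f), ontable(g)} \ {clear(g), holding(d)} = {on(c,f), ontable(g)}
  ∪ pre   = {on(c,f), ontable(g)} ∪ {clear(d), handempty, on(d,g)}
          = {clear(d), handempty, on(c,f), on(d,g), ontable(g)}

== RESULT ==
["clear(d)", "handempty", "on(c,f)", "on(d,g)", "ontable(g)"]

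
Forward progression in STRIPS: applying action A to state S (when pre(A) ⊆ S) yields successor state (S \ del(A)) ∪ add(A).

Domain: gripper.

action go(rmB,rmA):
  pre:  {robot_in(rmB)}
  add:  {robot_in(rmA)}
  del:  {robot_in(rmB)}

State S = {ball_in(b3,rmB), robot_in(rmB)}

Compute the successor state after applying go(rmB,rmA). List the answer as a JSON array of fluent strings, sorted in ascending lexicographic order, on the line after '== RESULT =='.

Compute (S \ del) ∪ add:
  pre ⊆ S: {robot_in(rmB)} ⊆ S  — applicable
  S \ del = {ball_in(b3,rmB)}
  ∪ add   = {ball_in(b3,rmB), robot_in(rmA)}

== RESULT ==
["ball_in(b3,rmB)", "robot_in(rmA)"]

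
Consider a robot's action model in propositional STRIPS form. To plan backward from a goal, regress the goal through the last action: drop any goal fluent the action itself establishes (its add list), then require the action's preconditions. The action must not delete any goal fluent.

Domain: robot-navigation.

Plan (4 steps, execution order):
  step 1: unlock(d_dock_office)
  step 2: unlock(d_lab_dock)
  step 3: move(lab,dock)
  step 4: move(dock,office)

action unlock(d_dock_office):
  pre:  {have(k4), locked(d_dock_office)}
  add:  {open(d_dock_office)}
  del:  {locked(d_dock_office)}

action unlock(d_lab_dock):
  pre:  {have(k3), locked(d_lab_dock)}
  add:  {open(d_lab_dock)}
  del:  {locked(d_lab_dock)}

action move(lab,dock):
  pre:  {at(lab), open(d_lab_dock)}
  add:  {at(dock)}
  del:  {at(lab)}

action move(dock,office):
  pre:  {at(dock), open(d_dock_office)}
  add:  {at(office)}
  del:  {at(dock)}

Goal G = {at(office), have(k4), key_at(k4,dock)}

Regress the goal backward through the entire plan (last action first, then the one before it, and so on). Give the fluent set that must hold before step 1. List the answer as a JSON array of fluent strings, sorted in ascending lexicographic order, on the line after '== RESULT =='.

Regress step by step:
  through step 4 (move(dock,office)): drop {at(office)}, keep {have(k4), key_at(k4,dock)}, require {at(dock), open(d_dock_office)}
    → {at(dock), have(k4), key_at(k4,dock), open(d_dock_office)}
  through step 3 (move(lab,dock)): drop {at(dock)}, keep {have(k4), key_at(k4,dock), open(d_dock_office)}, require {at(lab), open(d_lab_dock)}
    → {at(lab), have(k4), key_at(k4,dock), open(d_dock_office), open(d_lab_dock)}
  through step 2 (unlock(d_lab_dock)): drop {open(d_lab_dock)}, keep {at(lab), have(k4), key_at(k4,dock), open(d_dock_office)}, require {have(k3), locked(d_lab_dock)}
    → {at(lab), have(k3), have(k4), key_at(k4,dock), locked(d_lab_dock), open(d_dock_office)}
  through step 1 (unlock(d_dock_office)): drop {open(d_dock_office)}, keep {at(lab), have(k3), have(k4), key_at(k4,dock), locked(d_lab_dock)}, require {have(k4), locked(d_dock_office)}
    → {at(lab), have(k3), have(k4), key_at(k4,dock), locked(d_dock_office), locked(d_lab_dock)}

== RESULT ==
["at(lab)", "have(k3)", "have(k4)", "key_at(k4,dock)", "locked(d_dock_office)", "locked(d_lab_dock)"]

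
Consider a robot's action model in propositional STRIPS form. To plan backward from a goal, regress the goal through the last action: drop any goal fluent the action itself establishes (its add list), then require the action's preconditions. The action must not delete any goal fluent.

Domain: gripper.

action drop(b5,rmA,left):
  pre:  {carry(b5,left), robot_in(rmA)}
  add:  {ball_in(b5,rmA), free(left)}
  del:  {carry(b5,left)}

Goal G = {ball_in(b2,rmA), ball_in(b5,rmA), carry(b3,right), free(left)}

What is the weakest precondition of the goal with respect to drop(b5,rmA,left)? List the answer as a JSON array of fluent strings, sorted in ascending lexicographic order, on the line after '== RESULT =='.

Compute (G \ add) ∪ pre:
  G ∩ del = {}  (empty — regression defined)
  G \ add = {ball_in(b2,rmA), ball_in(b5,rmA), carry(b3,right), free(left)} \ {ball_in(b5,rmA), free(left)} = {ball_in(b2,rmA), carry(b3,right)}
  ∪ pre   = {ball_in(b2,rmA), carry(b3,right)} ∪ {carry(b5,left), robot_in(rmA)}
          = {ball_in(b2,rmA), carry(b3,right), carry(b5,left), robot_in(rmA)}

== RESULT ==
["ball_in(b2,rmA)", "carry(b3,right)", "carry(b5,left)", "robot_in(rmA)"]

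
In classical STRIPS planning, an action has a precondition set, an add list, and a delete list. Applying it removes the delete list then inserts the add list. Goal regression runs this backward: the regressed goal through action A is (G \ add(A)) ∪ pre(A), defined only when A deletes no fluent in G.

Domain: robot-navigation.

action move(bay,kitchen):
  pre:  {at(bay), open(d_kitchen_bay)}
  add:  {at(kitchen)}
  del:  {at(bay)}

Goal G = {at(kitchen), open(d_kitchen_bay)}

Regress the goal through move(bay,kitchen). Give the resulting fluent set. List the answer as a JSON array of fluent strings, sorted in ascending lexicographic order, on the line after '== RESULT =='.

Regress:
  G ∩ del = {}  (empty — regression defined)
  G \ add = {at(kitchen), open(d_kitchen_bay)} \ {at(kitchen)} = {open(d_kitchen_bay)}
  ∪ pre   = {open(d_kitchen_bay)} ∪ {at(bay), open(d_kitchen_bay)}
          = {at(bay), open(d_kitchen_bay)}

== RESULT ==
["at(bay)", "open(d_kitchen_bay)"]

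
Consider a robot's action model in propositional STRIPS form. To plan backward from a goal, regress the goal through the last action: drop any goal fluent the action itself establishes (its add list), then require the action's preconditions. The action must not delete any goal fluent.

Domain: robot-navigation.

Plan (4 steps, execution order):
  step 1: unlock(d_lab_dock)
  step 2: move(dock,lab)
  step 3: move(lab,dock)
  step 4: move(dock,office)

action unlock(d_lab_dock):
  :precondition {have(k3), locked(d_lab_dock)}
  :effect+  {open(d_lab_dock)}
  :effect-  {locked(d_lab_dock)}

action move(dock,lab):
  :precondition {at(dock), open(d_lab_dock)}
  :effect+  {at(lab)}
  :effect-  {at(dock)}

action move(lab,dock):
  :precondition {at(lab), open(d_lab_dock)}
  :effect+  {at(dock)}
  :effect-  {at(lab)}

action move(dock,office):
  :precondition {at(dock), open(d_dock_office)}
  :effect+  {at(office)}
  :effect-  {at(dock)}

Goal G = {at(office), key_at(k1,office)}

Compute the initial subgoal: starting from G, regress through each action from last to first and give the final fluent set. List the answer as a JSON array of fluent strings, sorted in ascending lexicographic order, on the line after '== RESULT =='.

Work backward from the goal:
  through step 4 (move(dock,office)): drop {at(office)}, keep {key_at(k1,office)}, require {at(dock), open(d_dock_office)}
    → {at(dock), key_at(k1,office), open(d_dock_office)}
  through step 3 (move(lab,dock)): drop {at(dock)}, keep {key_at(k1,office), open(d_dock_office)}, require {at(lab), open(d_lab_dock)}
    → {at(lab), key_at(k1,office), open(d_dock_office), open(d_lab_dock)}
  through step 2 (move(dock,lab)): drop {at(lab)}, keep {key_at(k1,office), open(d_dock_office), open(d_lab_dock)}, require {at(dock), open(d_lab_dock)}
    → {at(dock), key_at(k1,office), open(d_dock_office), open(d_lab_dock)}
  through step 1 (unlock(d_lab_dock)): drop {open(d_lab_dock)}, keep {at(dock), key_at(k1,office), open(d_dock_office)}, require {have(k3), locked(d_lab_dock)}
    → {at(dock), have(k3), key_at(k1,office), locked(d_lab_dock), open(d_dock_office)}

== RESULT ==
["at(dock)", "have(k3)", "key_at(k1,office)", "locked(d_lab_dock)", "open(d_dock_office)"]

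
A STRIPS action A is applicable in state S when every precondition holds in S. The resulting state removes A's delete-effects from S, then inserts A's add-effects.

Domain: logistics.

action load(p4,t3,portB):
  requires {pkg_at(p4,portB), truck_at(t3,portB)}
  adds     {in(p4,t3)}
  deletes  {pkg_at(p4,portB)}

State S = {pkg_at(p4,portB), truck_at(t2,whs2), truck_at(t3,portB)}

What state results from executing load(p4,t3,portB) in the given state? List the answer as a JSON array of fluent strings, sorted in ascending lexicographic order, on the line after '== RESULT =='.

Progress:
  pre ⊆ S: {pkg_at(p4,portB), truck_at(t3,portB)} ⊆ S  — applicable
  S \ del = {truck_at(t2,whs2), truck_at(t3,portB)}
  ∪ add   = {in(p4,t3), truck_at(t2,whs2), truck_at(t3,portB)}

== RESULT ==
["in(p4,t3)", "truck_at(t2,whs2)", "truck_at(t3,portB)"]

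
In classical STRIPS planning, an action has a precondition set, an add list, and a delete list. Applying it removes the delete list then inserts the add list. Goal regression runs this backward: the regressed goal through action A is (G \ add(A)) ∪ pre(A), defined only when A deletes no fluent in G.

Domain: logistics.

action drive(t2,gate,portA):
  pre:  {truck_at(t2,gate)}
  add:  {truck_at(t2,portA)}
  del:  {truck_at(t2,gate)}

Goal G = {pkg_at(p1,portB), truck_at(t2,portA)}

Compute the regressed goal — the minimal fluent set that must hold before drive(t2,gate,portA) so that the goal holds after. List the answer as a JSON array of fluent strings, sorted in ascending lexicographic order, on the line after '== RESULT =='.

Regress:
  G ∩ del = {}  (empty — regression defined)
  G \ add = {pkg_at(p1,portB), truck_at(t2,portA)} \ {truck_at(t2,portA)} = {pkg_at(p1,portB)}
  ∪ pre   = {pkg_at(p1,portB)} ∪ {truck_at(t2,gate)}
          = {pkg_at(p1,portB), truck_at(t2,gate)}

== RESULT ==
["pkg_at(p1,portB)", "truck_at(t2,gate)"]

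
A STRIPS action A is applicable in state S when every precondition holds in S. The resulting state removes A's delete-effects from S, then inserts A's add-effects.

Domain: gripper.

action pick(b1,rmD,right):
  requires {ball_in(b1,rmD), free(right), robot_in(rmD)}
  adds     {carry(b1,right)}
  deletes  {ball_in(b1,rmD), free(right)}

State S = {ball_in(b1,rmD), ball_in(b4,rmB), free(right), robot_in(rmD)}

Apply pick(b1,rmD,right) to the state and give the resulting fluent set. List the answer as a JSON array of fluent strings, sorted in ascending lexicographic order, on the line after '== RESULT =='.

Compute (S \ del) ∪ add:
  pre ⊆ S: {ball_in(b1,rmD), free(right), robot_in(rmD)} ⊆ S  — applicable
  S \ del = {ball_in(b4,rmB), robot_in(rmD)}
  ∪ add   = {ball_in(b4,rmB), carry(b1,right), robot_in(rmD)}

== RESULT ==
["ball_in(b4,rmB)", "carry(b1,right)", "robot_in(rmD)"]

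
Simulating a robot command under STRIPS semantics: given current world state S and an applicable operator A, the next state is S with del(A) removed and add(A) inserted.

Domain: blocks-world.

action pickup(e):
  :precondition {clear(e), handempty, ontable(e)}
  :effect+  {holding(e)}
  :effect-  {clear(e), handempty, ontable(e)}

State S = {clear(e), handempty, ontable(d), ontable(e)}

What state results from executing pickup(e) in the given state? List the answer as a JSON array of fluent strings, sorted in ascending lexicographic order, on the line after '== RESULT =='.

Compute (S \ del) ∪ add:
  pre ⊆ S: {clear(e), handempty, ontable(e)} ⊆ S  — applicable
  S \ del = {ontable(d)}
  ∪ add   = {holding(e), ontable(d)}

== RESULT ==
["holding(e)", "ontable(d)"]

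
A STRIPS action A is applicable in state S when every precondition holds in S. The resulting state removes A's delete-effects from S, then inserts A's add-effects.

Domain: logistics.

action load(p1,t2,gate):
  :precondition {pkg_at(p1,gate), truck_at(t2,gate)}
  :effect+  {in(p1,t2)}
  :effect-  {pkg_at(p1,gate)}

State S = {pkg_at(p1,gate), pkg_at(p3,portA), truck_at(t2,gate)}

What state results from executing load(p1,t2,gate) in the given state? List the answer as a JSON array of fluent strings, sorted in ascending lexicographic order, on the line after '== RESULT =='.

Compute (S \ del) ∪ add:
  pre ⊆ S: {pkg_at(p1,gate), truck_at(t2,gate)} ⊆ S  — applicable
  S \ del = {pkg_at(p3,portA), truck_at(t2,gate)}
  ∪ add   = {in(p1,t2), pkg_at(p3,portA), truck_at(t2,gate)}

== RESULT ==
["in(p1,t2)", "pkg_at(p3,portA)", "truck_at(t2,gate)"]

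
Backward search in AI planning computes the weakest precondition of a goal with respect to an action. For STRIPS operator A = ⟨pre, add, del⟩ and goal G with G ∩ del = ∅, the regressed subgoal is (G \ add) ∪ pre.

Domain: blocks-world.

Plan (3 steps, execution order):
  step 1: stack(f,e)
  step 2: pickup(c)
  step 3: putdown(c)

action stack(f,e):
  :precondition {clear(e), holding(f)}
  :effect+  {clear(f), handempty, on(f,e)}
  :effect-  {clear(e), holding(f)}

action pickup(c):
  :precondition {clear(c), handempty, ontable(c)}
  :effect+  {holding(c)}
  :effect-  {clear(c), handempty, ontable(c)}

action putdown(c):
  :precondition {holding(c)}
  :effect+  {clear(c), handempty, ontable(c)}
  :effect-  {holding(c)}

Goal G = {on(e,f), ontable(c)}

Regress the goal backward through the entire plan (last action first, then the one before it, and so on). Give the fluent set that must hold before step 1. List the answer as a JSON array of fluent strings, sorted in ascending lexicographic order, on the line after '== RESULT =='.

Regress step by step:
  through step 3 (putdown(c)): drop {ontable(c)}, keep {on(e,f)}, require {holding(c)}
    → {holding(c), on(e,f)}
  through step 2 (pickup(c)): drop {holding(c)}, keep {on(e,f)}, require {clear(c), handempty, ontable(c)}
    → {clear(c), handempty, on(e,f), ontable(c)}
  through step 1 (stack(f,e)): drop {handempty}, keep {clear(c), on(e,f), ontable(c)}, require {clear(e), holding(f)}
    → {clear(c), clear(e), holding(f), on(e,f), ontable(c)}

== RESULT ==
["clear(c)", "clear(e)", "holding(f)", "on(e,f)", "ontable(c)"]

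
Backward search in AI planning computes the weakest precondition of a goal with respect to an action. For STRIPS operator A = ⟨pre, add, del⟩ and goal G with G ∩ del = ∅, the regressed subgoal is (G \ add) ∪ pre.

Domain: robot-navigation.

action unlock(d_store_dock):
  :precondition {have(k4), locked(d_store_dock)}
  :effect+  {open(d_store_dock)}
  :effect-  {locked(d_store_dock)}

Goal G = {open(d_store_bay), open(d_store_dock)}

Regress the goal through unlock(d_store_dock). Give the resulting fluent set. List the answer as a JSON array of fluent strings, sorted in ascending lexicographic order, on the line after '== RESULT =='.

Regress:
  G ∩ del = {}  (empty — regression defined)
  G \ add = {open(d_store_bay), open(d_store_dock)} \ {open(d_store_dock)} = {open(d_store_bay)}
  ∪ pre   = {open(d_store_bay)} ∪ {have(k4), locked(d_store_dock)}
          = {have(k4), locked(d_store_dock), open(d_store_bay)}

== RESULT ==
["have(k4)", "locked(d_store_dock)", "open(d_store_bay)"]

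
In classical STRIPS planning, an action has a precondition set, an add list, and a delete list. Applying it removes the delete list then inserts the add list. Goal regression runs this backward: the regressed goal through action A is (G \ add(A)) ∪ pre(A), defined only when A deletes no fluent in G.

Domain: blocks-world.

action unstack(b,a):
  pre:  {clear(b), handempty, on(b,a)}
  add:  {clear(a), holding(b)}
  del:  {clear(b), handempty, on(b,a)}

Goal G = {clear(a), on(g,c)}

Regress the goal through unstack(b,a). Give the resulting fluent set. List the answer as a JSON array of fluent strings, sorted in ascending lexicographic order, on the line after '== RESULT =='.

Regress:
  G ∩ del = {}  (empty — regression defined)
  G \ add = {clear(a), on(g,c)} \ {clear(a), holding(b)} = {on(g,c)}
  ∪ pre   = {on(g,c)} ∪ {clear(b), handempty, on(b,a)}
          = {clear(b), handempty, on(b,a), on(g,c)}

== RESULT ==
["clear(b)", "handempty", "on(b,a)", "on(g,c)"]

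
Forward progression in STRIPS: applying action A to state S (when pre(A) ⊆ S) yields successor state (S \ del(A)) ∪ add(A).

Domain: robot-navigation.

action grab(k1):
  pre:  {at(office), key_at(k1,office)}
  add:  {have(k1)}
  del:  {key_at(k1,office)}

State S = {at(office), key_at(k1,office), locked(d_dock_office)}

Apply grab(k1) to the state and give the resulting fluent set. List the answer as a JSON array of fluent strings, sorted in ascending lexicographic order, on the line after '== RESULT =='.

Compute (S \ del) ∪ add:
  pre ⊆ S: {at(office), key_at(k1,office)} ⊆ S  — applicable
  S \ del = {at(office), locked(d_dock_office)}
  ∪ add   = {at(office), have(k1), locked(d_dock_office)}

== RESULT ==
["at(office)", "have(k1)", "locked(d_dock_office)"]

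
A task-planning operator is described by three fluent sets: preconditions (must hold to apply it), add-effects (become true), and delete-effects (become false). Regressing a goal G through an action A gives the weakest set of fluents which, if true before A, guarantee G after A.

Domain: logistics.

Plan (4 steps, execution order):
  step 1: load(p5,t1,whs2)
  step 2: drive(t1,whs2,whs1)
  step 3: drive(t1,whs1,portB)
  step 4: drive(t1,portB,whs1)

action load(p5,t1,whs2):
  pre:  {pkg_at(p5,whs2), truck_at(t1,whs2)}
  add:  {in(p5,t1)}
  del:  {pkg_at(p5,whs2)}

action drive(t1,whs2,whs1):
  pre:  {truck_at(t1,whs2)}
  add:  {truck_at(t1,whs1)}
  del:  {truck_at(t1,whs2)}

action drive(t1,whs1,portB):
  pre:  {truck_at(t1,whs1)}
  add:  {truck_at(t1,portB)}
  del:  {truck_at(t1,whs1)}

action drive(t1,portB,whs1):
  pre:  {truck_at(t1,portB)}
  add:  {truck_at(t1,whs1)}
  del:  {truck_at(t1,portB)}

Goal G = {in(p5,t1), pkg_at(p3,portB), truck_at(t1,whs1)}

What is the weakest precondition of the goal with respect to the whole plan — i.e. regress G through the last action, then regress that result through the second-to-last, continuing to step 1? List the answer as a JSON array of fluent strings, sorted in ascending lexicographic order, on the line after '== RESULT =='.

Regress step by step:
  through step 4 (drive(t1,portB,whs1)): drop {truck_at(t1,whs1)}, keep {in(p5,t1), pkg_at(p3,portB)}, require {truck_at(t1,portB)}
    → {in(p5,t1), pkg_at(p3,portB), truck_at(t1,portB)}
  through step 3 (drive(t1,whs1,portB)): drop {truck_at(t1,portB)}, keep {in(p5,t1), pkg_at(p3,portB)}, require {truck_at(t1,whs1)}
    → {in(p5,t1), pkg_at(p3,portB), truck_at(t1,whs1)}
  through step 2 (drive(t1,whs2,whs1)): drop {truck_at(t1,whs1)}, keep {in(p5,t1), pkg_at(p3,portB)}, require {truck_at(t1,whs2)}
    → {in(p5,t1), pkg_at(p3,portB), truck_at(t1,whs2)}
  through step 1 (load(p5,t1,whs2)): drop {in(p5,t1)}, keep {pkg_at(p3,portB), truck_at(t1,whs2)}, require {pkg_at(p5,whs2), truck_at(t1,whs2)}
    → {pkg_at(p3,portB), pkg_at(p5,whs2), truck_at(t1,whs2)}

== RESULT ==
["pkg_at(p3,portB)", "pkg_at(p5,whs2)", "truck_at(t1,whs2)"]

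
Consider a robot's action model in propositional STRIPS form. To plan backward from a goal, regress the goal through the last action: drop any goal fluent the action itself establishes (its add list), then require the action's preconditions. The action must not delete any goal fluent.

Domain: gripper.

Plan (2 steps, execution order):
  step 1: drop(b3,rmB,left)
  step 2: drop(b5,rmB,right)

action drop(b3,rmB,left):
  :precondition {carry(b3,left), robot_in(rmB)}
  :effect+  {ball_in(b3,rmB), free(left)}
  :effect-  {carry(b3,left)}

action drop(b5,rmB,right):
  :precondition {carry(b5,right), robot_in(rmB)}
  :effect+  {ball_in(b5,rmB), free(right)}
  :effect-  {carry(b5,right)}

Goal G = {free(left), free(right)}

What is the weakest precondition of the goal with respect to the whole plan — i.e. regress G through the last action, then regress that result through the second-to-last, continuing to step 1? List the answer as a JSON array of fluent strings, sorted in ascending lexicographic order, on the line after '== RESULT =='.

Regress step by step:
  through step 2 (drop(b5,rmB,right)): drop {free(right)}, keep {free(left)}, require {carry(b5,right), robot_in(rmB)}
    → {carry(b5,right), free(left), robot_in(rmB)}
  through step 1 (drop(b3,rmB,left)): drop {free(left)}, keep {carry(b5,right), robot_in(rmB)}, require {carry(b3,left), robot_in(rmB)}
    → {carry(b3,left), carry(b5,right), robot_in(rmB)}

== RESULT ==
["carry(b3,left)", "carry(b5,right)", "robot_in(rmB)"]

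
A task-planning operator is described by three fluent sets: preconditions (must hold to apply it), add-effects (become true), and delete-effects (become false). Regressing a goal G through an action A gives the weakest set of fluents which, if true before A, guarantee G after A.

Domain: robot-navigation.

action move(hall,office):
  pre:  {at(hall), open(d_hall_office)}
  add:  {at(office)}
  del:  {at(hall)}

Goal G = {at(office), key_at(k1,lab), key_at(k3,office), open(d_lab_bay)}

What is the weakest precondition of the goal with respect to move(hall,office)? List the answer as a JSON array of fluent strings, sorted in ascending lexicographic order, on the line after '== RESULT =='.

Regress:
  G ∩ del = {}  (empty — regression defined)
  G \ add = {at(office), key_at(k1,lab), key_at(k3,office), open(d_lab_bay)} \ {at(office)} = {key_at(k1,lab), key_at(k3,office), open(d_lab_bay)}
  ∪ pre   = {key_at(k1,lab), key_at(k3,office), open(d_lab_bay)} ∪ {at(hall), open(d_hall_office)}
          = {at(hall), key_at(k1,lab), key_at(k3,office), open(d_hall_office), open(d_lab_bay)}

== RESULT ==
["at(hall)", "key_at(k1,lab)", "key_at(k3,office)", "open(d_hall_office)", "open(d_lab_bay)"]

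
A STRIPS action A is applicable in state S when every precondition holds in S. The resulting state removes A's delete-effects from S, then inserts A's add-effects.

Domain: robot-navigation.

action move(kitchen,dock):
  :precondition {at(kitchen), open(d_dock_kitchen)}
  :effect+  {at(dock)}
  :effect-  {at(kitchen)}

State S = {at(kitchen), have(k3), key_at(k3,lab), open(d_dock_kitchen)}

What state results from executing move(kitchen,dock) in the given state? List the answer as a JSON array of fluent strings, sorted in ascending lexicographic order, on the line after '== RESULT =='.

Compute (S \ del) ∪ add:
  pre ⊆ S: {at(kitchen), open(d_dock_kitchen)} ⊆ S  — applicable
  S \ del = {have(k3), key_at(k3,lab), open(d_dock_kitchen)}
  ∪ add   = {at(dock), have(k3), key_at(k3,lab), open(d_dock_kitchen)}

== RESULT ==
["at(dock)", "have(k3)", "key_at(k3,lab)", "open(d_dock_kitchen)"]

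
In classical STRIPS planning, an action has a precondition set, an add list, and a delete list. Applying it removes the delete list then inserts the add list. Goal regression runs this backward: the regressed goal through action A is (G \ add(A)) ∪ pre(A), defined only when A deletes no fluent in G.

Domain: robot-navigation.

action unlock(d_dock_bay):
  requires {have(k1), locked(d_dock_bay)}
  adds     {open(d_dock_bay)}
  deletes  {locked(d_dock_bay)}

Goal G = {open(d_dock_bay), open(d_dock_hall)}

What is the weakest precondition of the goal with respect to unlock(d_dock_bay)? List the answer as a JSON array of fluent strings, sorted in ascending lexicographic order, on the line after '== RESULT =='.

Compute (G \ add) ∪ pre:
  G ∩ del = {}  (empty — regression defined)
  G \ add = {open(d_dock_bay), open(d_dock_hall)} \ {open(d_dock_bay)} = {open(d_dock_hall)}
  ∪ pre   = {open(d_dock_hall)} ∪ {have(k1), locked(d_dock_bay)}
          = {have(k1), locked(d_dock_bay), open(d_dock_hall)}

== RESULT ==
["have(k1)", "locked(d_dock_bay)", "open(d_dock_hall)"]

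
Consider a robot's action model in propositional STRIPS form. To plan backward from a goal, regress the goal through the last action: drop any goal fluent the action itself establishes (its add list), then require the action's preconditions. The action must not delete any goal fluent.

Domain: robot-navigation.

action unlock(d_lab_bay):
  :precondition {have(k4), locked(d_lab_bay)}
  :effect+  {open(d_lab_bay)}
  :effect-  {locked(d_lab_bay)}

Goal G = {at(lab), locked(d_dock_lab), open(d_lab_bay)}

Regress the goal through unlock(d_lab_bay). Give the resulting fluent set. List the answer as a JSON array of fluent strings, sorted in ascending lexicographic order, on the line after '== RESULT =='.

Regress:
  G ∩ del = {}  (empty — regression defined)
  G \ add = {at(lab), locked(d_dock_lab), open(d_lab_bay)} \ {open(d_lab_bay)} = {at(lab), locked(d_dock_lab)}
  ∪ pre   = {at(lab), locked(d_dock_lab)} ∪ {have(k4), locked(d_lab_bay)}
          = {at(lab), have(k4), locked(d_dock_lab), locked(d_lab_bay)}

== RESULT ==
["at(lab)", "have(k4)", "locked(d_dock_lab)", "locked(d_lab_bay)"]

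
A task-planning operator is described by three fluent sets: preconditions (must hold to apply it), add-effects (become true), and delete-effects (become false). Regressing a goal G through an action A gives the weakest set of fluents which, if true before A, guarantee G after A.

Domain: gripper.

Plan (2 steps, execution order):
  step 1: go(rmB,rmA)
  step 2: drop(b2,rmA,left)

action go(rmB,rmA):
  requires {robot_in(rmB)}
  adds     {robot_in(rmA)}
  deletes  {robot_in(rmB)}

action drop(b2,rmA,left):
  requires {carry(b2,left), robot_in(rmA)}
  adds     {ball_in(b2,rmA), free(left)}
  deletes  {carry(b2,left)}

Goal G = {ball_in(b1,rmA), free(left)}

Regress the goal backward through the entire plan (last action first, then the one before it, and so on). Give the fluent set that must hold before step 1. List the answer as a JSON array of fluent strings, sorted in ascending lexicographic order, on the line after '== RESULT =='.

Regress step by step:
  through step 2 (drop(b2,rmA,left)): drop {free(left)}, keep {ball_in(b1,rmA)}, require {carry(b2,left), robot_in(rmA)}
    → {ball_in(b1,rmA), carry(b2,left), robot_in(rmA)}
  through step 1 (go(rmB,rmA)): drop {robot_in(rmA)}, keep {ball_in(b1,rmA), carry(b2,left)}, require {robot_in(rmB)}
    → {ball_in(b1,rmA), carry(b2,left), robot_in(rmB)}

== RESULT ==
["ball_in(b1,rmA)", "carry(b2,left)", "robot_in(rmB)"]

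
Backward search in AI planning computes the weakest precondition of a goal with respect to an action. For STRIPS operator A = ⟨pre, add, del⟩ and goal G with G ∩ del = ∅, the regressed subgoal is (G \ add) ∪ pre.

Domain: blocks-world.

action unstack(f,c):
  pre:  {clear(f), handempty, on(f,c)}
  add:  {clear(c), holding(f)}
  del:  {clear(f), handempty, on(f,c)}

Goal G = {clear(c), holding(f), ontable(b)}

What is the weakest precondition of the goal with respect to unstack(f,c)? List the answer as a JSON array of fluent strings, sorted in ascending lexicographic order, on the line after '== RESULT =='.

Compute (G \ add) ∪ pre:
  G ∩ del = {}  (empty — regression defined)
  G \ add = {clear(c), holding(f), ontable(b)} \ {clear(c), holding(f)} = {ontable(b)}
  ∪ pre   = {ontable(b)} ∪ {clear(f), handempty, on(f,c)}
          = {clear(f), handempty, on(f,c), ontable(b)}

== RESULT ==
["clear(f)", "handempty", "on(f,c)", "ontable(b)"]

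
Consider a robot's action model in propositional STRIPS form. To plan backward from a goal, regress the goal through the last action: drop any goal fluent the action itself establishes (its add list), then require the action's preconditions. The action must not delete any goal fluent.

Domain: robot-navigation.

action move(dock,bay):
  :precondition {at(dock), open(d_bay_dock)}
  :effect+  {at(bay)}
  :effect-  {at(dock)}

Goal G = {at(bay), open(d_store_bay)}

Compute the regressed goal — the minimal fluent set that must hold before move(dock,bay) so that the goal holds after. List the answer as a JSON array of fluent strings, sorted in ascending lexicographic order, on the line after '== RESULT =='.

Regress:
  G ∩ del = {}  (empty — regression defined)
  G \ add = {at(bay), open(d_store_bay)} \ {at(bay)} = {open(d_store_bay)}
  ∪ pre   = {open(d_store_bay)} ∪ {at(dock), open(d_bay_dock)}
          = {at(dock), open(d_bay_dock), open(d_store_bay)}

== RESULT ==
["at(dock)", "open(d_bay_dock)", "open(d_store_bay)"]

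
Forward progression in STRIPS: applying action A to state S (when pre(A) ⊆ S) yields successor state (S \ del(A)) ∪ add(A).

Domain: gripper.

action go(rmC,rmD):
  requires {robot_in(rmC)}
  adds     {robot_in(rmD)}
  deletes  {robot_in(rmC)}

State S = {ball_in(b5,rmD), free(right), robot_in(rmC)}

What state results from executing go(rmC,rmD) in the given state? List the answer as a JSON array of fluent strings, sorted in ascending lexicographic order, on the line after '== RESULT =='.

Compute (S \ del) ∪ add:
  pre ⊆ S: {robot_in(rmC)} ⊆ S  — applicable
  S \ del = {ball_in(b5,rmD), free(right)}
  ∪ add   = {ball_in(b5,rmD), free(right), robot_in(rmD)}

== RESULT ==
["ball_in(b5,rmD)", "free(right)", "robot_in(rmD)"]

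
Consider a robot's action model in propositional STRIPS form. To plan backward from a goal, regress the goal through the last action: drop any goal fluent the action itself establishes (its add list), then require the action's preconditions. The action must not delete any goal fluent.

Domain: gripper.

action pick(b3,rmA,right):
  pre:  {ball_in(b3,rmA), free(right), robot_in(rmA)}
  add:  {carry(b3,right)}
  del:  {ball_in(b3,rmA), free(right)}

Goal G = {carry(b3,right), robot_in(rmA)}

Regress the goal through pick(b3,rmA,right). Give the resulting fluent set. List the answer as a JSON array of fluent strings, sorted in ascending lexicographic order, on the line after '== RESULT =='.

Compute (G \ add) ∪ pre:
  G ∩ del = {}  (empty — regression defined)
  G \ add = {carry(b3,right), robot_in(rmA)} \ {carry(b3,right)} = {robot_in(rmA)}
  ∪ pre   = {robot_in(rmA)} ∪ {ball_in(b3,rmA), free(right), robot_in(rmA)}
          = {ball_in(b3,rmA), free(right), robot_in(rmA)}

== RESULT ==
["ball_in(b3,rmA)", "free(right)", "robot_in(rmA)"]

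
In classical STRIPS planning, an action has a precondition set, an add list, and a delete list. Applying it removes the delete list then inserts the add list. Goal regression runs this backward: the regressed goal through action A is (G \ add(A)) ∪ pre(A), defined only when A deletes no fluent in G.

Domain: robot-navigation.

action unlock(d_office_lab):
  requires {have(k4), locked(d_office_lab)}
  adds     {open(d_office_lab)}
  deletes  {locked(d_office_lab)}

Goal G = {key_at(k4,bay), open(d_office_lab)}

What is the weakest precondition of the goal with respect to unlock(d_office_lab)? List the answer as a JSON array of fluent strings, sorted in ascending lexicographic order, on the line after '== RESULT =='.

Regress:
  G ∩ del = {}  (empty — regression defined)
  G \ add = {key_at(k4,bay), open(d_office_lab)} \ {open(d_office_lab)} = {key_at(k4,bay)}
  ∪ pre   = {key_at(k4,bay)} ∪ {have(k4), locked(d_office_lab)}
          = {have(k4), key_at(k4,bay), locked(d_office_lab)}

== RESULT ==
["have(k4)", "key_at(k4,bay)", "locked(d_office_lab)"]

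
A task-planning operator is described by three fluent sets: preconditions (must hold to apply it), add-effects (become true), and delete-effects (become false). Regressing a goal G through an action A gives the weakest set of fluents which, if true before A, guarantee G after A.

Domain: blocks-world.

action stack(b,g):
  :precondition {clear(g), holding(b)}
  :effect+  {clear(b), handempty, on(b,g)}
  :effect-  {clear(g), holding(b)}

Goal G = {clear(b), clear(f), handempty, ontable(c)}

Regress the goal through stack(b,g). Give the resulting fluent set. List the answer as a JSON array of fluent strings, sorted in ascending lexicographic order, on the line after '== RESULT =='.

Regress:
  G ∩ del = {}  (empty — regression defined)
  G \ add = {clear(b), clear(f), handempty, ontable(c)} \ {clear(b), handempty, on(b,g)} = {clear(f), ontable(c)}
  ∪ pre   = {clear(f), ontable(c)} ∪ {clear(g), holding(b)}
          = {clear(f), clear(g), holding(b), ontable(c)}

== RESULT ==
["clear(f)", "clear(g)", "holding(b)", "ontable(c)"]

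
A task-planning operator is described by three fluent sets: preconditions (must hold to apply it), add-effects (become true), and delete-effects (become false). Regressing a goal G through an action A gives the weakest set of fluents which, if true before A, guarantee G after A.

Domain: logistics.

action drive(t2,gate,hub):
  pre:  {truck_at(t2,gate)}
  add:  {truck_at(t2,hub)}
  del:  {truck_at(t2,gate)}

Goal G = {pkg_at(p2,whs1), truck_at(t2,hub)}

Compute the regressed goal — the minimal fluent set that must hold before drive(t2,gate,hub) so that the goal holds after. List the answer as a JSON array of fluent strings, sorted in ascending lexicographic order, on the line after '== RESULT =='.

Regress:
  G ∩ del = {}  (empty — regression defined)
  G \ add = {pkg_at(p2,whs1), truck_at(t2,hub)} \ {truck_at(t2,hub)} = {pkg_at(p2,whs1)}
  ∪ pre   = {pkg_at(p2,whs1)} ∪ {truck_at(t2,gate)}
          = {pkg_at(p2,whs1), truck_at(t2,gate)}

== RESULT ==
["pkg_at(p2,whs1)", "truck_at(t2,gate)"]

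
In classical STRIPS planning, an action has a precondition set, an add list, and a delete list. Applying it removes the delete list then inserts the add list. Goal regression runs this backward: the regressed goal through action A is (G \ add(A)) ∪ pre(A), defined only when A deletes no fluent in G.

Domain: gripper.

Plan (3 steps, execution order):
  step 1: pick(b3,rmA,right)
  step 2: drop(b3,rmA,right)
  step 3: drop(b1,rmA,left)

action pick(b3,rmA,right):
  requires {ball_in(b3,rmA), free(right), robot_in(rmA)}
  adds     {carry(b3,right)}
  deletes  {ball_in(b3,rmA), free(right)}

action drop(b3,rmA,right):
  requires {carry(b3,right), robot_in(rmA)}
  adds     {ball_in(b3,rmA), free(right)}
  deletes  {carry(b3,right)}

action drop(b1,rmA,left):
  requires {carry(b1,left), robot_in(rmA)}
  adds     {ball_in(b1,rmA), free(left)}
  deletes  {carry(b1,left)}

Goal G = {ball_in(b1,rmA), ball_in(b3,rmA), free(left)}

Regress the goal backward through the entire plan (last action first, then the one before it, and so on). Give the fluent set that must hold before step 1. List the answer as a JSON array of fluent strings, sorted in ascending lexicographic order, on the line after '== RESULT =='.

Regress step by step:
  through step 3 (drop(b1,rmA,left)): drop {ball_in(b1,rmA), free(left)}, keep {ball_in(b3,rmA)}, require {carry(b1,left), robot_in(rmA)}
    → {ball_in(b3,rmA), carry(b1,left), robot_in(rmA)}
  through step 2 (drop(b3,rmA,right)): drop {ball_in(b3,rmA)}, keep {carry(b1,left), robot_in(rmA)}, require {carry(b3,right), robot_in(rmA)}
    → {carry(b1,left), carry(b3,right), robot_in(rmA)}
  through step 1 (pick(b3,rmA,right)): drop {carry(b3,right)}, keep {carry(b1,left), robot_in(rmA)}, require {ball_in(b3,rmA), free(right), robot_in(rmA)}
    → {ball_in(b3,rmA), carry(b1,left), free(right), robot_in(rmA)}

== RESULT ==
["ball_in(b3,rmA)", "carry(b1,left)", "free(right)", "robot_in(rmA)"]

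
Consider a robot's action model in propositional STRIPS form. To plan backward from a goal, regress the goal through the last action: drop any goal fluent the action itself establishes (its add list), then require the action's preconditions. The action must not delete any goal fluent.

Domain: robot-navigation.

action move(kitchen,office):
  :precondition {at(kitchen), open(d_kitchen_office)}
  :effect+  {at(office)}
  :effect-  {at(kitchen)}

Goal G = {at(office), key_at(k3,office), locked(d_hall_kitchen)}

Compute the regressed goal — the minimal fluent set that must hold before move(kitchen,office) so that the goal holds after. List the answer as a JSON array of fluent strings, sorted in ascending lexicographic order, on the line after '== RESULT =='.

Regress:
  G ∩ del = {}  (empty — regression defined)
  G \ add = {at(office), key_at(k3,office), locked(d_hall_kitchen)} \ {at(office)} = {key_at(k3,office), locked(d_hall_kitchen)}
  ∪ pre   = {key_at(k3,office), locked(d_hall_kitchen)} ∪ {at(kitchen), open(d_kitchen_office)}
          = {at(kitchen), key_at(k3,office), locked(d_hall_kitchen), open(d_kitchen_office)}

== RESULT ==
["at(kitchen)", "key_at(k3,office)", "locked(d_hall_kitchen)", "open(d_kitchen_office)"]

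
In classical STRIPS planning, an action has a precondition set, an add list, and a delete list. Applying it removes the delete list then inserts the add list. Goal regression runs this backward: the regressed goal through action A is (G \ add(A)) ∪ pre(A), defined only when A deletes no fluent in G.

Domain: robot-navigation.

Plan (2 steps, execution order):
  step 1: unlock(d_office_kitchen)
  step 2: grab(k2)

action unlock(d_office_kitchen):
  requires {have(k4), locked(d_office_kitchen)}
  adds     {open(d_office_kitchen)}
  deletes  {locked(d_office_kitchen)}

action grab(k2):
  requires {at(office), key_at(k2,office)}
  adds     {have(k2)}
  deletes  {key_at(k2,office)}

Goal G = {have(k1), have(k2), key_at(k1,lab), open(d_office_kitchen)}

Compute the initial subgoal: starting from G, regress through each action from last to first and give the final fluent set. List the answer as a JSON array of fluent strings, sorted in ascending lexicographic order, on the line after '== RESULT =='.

Regress step by step:
  through step 2 (grab(k2)): drop {have(k2)}, keep {have(k1), key_at(k1,lab), open(d_office_kitchen)}, require {at(office), key_at(k2,office)}
    → {at(office), have(k1), key_at(k1,lab), key_at(k2,office), open(d_office_kitchen)}
  through step 1 (unlock(d_office_kitchen)): drop {open(d_office_kitchen)}, keep {at(office), have(k1), key_at(k1,lab), key_at(k2,office)}, require {have(k4), locked(d_office_kitchen)}
    → {at(office), have(k1), have(k4), key_at(k1,lab), key_at(k2,office), locked(d_office_kitchen)}

== RESULT ==
["at(office)", "have(k1)", "have(k4)", "key_at(k1,lab)", "key_at(k2,office)", "locked(d_office_kitchen)"]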